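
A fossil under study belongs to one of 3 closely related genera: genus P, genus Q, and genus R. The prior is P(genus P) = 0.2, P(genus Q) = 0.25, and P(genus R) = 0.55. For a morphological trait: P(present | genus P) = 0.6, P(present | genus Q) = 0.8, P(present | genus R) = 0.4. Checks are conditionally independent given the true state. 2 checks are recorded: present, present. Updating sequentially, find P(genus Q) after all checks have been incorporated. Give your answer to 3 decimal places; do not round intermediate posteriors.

0.500

After 'present': normaliser = 0.6·0.2000 + 0.8·0.2500 + 0.4·0.5500; P(genus P) ≈ 0.2222, P(genus Q) ≈ 0.3704, P(genus R) ≈ 0.4074
After 'present': normaliser = 0.6·0.2222 + 0.8·0.3704 + 0.4·0.4074; P(genus P) ≈ 0.2250, P(genus Q) ≈ 0.5000, P(genus R) ≈ 0.2750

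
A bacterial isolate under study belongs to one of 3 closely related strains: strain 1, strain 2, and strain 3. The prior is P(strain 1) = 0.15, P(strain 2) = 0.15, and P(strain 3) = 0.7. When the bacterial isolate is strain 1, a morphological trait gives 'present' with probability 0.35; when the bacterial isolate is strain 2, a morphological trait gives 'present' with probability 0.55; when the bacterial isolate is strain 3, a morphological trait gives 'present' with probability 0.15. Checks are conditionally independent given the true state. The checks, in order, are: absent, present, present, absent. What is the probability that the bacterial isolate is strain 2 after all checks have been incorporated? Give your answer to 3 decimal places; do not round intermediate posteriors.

After 'absent': normaliser = 0.65·0.1500 + 0.45·0.1500 + 0.85·0.7000; P(strain 1) ≈ 0.1283, P(strain 2) ≈ 0.0888, P(strain 3) ≈ 0.7829
After 'present': normaliser = 0.35·0.1283 + 0.55·0.0888 + 0.15·0.7829; P(strain 1) ≈ 0.2126, P(strain 2) ≈ 0.2313, P(strain 3) ≈ 0.5561
After 'present': normaliser = 0.35·0.2126 + 0.55·0.2313 + 0.15·0.5561; P(strain 1) ≈ 0.2611, P(strain 2) ≈ 0.4463, P(strain 3) ≈ 0.2926
After 'absent': normaliser = 0.65·0.2611 + 0.45·0.4463 + 0.85·0.2926; P(strain 1) ≈ 0.2740, P(strain 2) ≈ 0.3243, P(strain 3) ≈ 0.4017

0.324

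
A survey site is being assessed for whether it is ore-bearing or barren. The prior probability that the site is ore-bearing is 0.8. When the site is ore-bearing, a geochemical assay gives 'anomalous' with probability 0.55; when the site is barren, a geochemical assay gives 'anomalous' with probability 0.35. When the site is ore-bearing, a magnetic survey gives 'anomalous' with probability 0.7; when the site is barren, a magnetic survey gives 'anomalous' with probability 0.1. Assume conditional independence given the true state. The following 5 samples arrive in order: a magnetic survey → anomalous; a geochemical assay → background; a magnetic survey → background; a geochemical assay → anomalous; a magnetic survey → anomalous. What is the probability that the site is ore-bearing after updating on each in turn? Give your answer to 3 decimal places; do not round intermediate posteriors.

0.986

After a magnetic survey='anomalous': P(ore) = 0.7·0.8000 / (0.7·0.8000 + 0.1·0.2000) ≈ 0.9655
After a geochemical assay='background': P(ore) = 0.45·0.9655 / (0.45·0.9655 + 0.65·0.0345) ≈ 0.9509
After a magnetic survey='background': P(ore) = 0.3·0.9509 / (0.3·0.9509 + 0.9·0.0491) ≈ 0.8660
After a geochemical assay='anomalous': P(ore) = 0.55·0.8660 / (0.55·0.8660 + 0.35·0.1340) ≈ 0.9103
After a magnetic survey='anomalous': P(ore) = 0.7·0.9103 / (0.7·0.9103 + 0.1·0.0897) ≈ 0.9861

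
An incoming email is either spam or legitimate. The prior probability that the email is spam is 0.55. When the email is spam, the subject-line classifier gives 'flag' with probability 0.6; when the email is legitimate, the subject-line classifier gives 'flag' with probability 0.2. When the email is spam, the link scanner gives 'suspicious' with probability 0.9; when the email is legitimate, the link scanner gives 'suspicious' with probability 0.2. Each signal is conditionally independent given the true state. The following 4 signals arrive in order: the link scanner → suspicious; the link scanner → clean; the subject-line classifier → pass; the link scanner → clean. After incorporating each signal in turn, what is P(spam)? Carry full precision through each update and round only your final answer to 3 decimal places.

After the link scanner='suspicious': P(spam) = 0.9·0.5500 / (0.9·0.5500 + 0.2·0.4500) ≈ 0.8462
After the link scanner='clean': P(spam) = 0.1·0.8462 / (0.1·0.8462 + 0.8·0.1538) ≈ 0.4074
After the subject-line classifier='pass': P(spam) = 0.4·0.4074 / (0.4·0.4074 + 0.8·0.5926) ≈ 0.2558
After the link scanner='clean': P(spam) = 0.1·0.2558 / (0.1·0.2558 + 0.8·0.7442) ≈ 0.0412

0.041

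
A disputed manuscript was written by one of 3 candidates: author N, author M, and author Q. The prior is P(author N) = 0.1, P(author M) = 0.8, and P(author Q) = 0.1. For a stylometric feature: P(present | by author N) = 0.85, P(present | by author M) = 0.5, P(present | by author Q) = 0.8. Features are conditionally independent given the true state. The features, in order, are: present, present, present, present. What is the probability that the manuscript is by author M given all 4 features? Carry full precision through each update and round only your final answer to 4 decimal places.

After 'present': normaliser = 0.85·0.1000 + 0.5·0.8000 + 0.8·0.1000; P(author N) ≈ 0.1504, P(author M) ≈ 0.7080, P(author Q) ≈ 0.1416
After 'present': normaliser = 0.85·0.1504 + 0.5·0.7080 + 0.8·0.1416; P(author N) ≈ 0.2149, P(author M) ≈ 0.5948, P(author Q) ≈ 0.1903
After 'present': normaliser = 0.85·0.2149 + 0.5·0.5948 + 0.8·0.1903; P(author N) ≈ 0.2888, P(author M) ≈ 0.4703, P(author Q) ≈ 0.2408
After 'present': normaliser = 0.85·0.2888 + 0.5·0.4703 + 0.8·0.2408; P(author N) ≈ 0.3646, P(author M) ≈ 0.3493, P(author Q) ≈ 0.2861

0.3493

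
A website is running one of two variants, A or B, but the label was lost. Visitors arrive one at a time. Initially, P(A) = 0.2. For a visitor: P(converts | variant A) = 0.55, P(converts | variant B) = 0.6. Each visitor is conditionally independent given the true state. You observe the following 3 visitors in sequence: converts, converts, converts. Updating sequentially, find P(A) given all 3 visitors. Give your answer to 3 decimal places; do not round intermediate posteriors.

0.161

After 'converts': P(A) = 0.55·0.2000 / (0.55·0.2000 + 0.6·0.8000) ≈ 0.1864
After 'converts': P(A) = 0.55·0.1864 / (0.55·0.1864 + 0.6·0.8136) ≈ 0.1736
After 'converts': P(A) = 0.55·0.1736 / (0.55·0.1736 + 0.6·0.8264) ≈ 0.1615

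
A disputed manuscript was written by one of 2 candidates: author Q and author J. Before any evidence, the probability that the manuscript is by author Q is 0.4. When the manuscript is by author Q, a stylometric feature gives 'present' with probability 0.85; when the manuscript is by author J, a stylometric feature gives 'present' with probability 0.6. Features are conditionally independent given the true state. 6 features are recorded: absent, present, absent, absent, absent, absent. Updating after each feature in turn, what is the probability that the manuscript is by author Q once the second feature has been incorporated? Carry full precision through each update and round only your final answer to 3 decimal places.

0.262

After 'absent': P(author Q) = 0.15·0.4000 / (0.15·0.4000 + 0.4·0.6000) ≈ 0.2000
After 'present': P(author Q) = 0.85·0.2000 / (0.85·0.2000 + 0.6·0.8000) ≈ 0.2615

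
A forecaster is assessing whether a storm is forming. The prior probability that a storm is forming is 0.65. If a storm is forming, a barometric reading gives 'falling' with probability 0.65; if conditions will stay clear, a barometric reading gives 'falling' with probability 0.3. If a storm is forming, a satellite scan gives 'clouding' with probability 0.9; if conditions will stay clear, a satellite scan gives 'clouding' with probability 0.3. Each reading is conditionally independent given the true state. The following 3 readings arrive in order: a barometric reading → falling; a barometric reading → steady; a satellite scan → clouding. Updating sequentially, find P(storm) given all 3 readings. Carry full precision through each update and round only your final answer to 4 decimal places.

After a barometric reading='falling': P(storm) = 0.65·0.6500 / (0.65·0.6500 + 0.3·0.3500) ≈ 0.8009
After a barometric reading='steady': P(storm) = 0.35·0.8009 / (0.35·0.8009 + 0.7·0.1991) ≈ 0.6680
After a satellite scan='clouding': P(storm) = 0.9·0.6680 / (0.9·0.6680 + 0.3·0.3320) ≈ 0.8579

0.8579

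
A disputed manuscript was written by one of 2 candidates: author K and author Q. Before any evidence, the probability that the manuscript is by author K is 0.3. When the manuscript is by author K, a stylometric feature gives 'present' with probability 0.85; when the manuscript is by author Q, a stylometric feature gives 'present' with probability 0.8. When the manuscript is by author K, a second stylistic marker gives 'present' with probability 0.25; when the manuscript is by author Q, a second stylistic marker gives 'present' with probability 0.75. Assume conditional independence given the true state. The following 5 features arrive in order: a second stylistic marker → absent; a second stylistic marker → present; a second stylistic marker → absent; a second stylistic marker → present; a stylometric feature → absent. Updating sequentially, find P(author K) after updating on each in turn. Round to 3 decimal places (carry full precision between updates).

0.243

Each posterior becomes the prior for the next update.
After a second stylistic marker='absent': P(author K) = 0.75·0.3000 / (0.75·0.3000 + 0.25·0.7000) ≈ 0.5625
After a second stylistic marker='present': P(author K) = 0.25·0.5625 / (0.25·0.5625 + 0.75·0.4375) ≈ 0.3000
After a second stylistic marker='absent': P(author K) = 0.75·0.3000 / (0.75·0.3000 + 0.25·0.7000) ≈ 0.5625
After a second stylistic marker='present': P(author K) = 0.25·0.5625 / (0.25·0.5625 + 0.75·0.4375) ≈ 0.3000
After a stylometric feature='absent': P(author K) = 0.15·0.3000 / (0.15·0.3000 + 0.2·0.7000) ≈ 0.2432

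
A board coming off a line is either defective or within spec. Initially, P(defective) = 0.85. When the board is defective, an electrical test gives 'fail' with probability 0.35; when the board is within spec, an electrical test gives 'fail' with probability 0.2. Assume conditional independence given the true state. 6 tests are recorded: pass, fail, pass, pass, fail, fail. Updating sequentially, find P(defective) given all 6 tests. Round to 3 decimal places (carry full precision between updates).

After 'pass': P(defective) = 0.65·0.8500 / (0.65·0.8500 + 0.8·0.1500) ≈ 0.8216
After 'fail': P(defective) = 0.35·0.8216 / (0.35·0.8216 + 0.2·0.1784) ≈ 0.8896
After 'pass': P(defective) = 0.65·0.8896 / (0.65·0.8896 + 0.8·0.1104) ≈ 0.8675
After 'pass': P(defective) = 0.65·0.8675 / (0.65·0.8675 + 0.8·0.1325) ≈ 0.8417
After 'fail': P(defective) = 0.35·0.8417 / (0.35·0.8417 + 0.2·0.1583) ≈ 0.9030
After 'fail': P(defective) = 0.35·0.9030 / (0.35·0.9030 + 0.2·0.0970) ≈ 0.9422

0.942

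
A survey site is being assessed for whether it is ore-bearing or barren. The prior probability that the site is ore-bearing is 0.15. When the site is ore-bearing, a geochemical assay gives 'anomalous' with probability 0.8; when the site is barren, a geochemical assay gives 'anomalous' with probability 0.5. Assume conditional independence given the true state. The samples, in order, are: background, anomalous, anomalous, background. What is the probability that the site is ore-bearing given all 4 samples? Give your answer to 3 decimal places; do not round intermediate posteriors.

0.067

Apply Bayes' rule sequentially, carrying P(ore) forward.
After 'background': P(ore) = 0.2·0.1500 / (0.2·0.1500 + 0.5·0.8500) ≈ 0.0659
After 'anomalous': P(ore) = 0.8·0.0659 / (0.8·0.0659 + 0.5·0.9341) ≈ 0.1015
After 'anomalous': P(ore) = 0.8·0.1015 / (0.8·0.1015 + 0.5·0.8985) ≈ 0.1530
After 'background': P(ore) = 0.2·0.1530 / (0.2·0.1530 + 0.5·0.8470) ≈ 0.0674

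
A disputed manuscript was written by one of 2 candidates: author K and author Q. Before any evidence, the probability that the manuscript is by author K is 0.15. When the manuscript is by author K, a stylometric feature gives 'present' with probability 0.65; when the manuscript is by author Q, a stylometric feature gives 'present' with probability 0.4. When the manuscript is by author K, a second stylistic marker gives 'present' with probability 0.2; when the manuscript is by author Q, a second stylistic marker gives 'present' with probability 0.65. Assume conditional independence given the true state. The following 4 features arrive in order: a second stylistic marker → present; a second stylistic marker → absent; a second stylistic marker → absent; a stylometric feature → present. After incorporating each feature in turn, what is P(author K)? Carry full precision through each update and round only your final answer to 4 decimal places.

Apply Bayes' rule sequentially, carrying P(author K) forward.
After a second stylistic marker='present': P(author K) = 0.2·0.1500 / (0.2·0.1500 + 0.65·0.8500) ≈ 0.0515
After a second stylistic marker='absent': P(author K) = 0.8·0.0515 / (0.8·0.0515 + 0.35·0.9485) ≈ 0.1104
After a second stylistic marker='absent': P(author K) = 0.8·0.1104 / (0.8·0.1104 + 0.35·0.8896) ≈ 0.2210
After a stylometric feature='present': P(author K) = 0.65·0.2210 / (0.65·0.2210 + 0.4·0.7790) ≈ 0.3155

0.3155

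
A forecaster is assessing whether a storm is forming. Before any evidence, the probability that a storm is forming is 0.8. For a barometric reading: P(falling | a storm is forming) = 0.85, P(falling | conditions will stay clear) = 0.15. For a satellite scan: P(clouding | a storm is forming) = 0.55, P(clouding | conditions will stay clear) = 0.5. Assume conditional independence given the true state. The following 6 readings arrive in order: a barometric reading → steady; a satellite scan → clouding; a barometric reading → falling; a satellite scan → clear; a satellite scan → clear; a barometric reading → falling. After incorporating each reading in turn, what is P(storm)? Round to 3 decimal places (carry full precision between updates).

After a barometric reading='steady': P(storm) = 0.15·0.8000 / (0.15·0.8000 + 0.85·0.2000) ≈ 0.4138
After a satellite scan='clouding': P(storm) = 0.55·0.4138 / (0.55·0.4138 + 0.5·0.5862) ≈ 0.4371
After a barometric reading='falling': P(storm) = 0.85·0.4371 / (0.85·0.4371 + 0.15·0.5629) ≈ 0.8148
After a satellite scan='clear': P(storm) = 0.45·0.8148 / (0.45·0.8148 + 0.5·0.1852) ≈ 0.7984
After a satellite scan='clear': P(storm) = 0.45·0.7984 / (0.45·0.7984 + 0.5·0.2016) ≈ 0.7809
After a barometric reading='falling': P(storm) = 0.85·0.7809 / (0.85·0.7809 + 0.15·0.2191) ≈ 0.9528

0.953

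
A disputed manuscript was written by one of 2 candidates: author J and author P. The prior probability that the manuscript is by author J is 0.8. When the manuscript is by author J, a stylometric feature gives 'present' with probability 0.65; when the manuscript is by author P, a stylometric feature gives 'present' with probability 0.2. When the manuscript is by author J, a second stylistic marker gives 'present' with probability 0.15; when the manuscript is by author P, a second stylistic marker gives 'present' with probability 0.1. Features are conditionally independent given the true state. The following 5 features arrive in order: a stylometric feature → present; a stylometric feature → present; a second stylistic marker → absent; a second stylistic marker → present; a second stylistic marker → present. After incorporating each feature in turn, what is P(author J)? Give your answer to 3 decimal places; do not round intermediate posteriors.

0.989

After a stylometric feature='present': P(author J) = 0.65·0.8000 / (0.65·0.8000 + 0.2·0.2000) ≈ 0.9286
After a stylometric feature='present': P(author J) = 0.65·0.9286 / (0.65·0.9286 + 0.2·0.0714) ≈ 0.9769
After a second stylistic marker='absent': P(author J) = 0.85·0.9769 / (0.85·0.9769 + 0.9·0.0231) ≈ 0.9756
After a second stylistic marker='present': P(author J) = 0.15·0.9756 / (0.15·0.9756 + 0.1·0.0244) ≈ 0.9836
After a second stylistic marker='present': P(author J) = 0.15·0.9836 / (0.15·0.9836 + 0.1·0.0164) ≈ 0.9890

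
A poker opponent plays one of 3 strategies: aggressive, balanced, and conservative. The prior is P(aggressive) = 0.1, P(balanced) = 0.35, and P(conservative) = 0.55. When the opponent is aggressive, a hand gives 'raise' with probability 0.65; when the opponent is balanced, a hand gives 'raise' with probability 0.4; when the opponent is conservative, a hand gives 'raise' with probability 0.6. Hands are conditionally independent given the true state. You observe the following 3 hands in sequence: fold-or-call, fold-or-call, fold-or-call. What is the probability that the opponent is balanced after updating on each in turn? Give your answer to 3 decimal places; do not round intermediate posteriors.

0.657

After 'fold-or-call': normaliser = 0.35·0.1000 + 0.6·0.3500 + 0.4·0.5500; P(aggressive) ≈ 0.0753, P(balanced) ≈ 0.4516, P(conservative) ≈ 0.4731
After 'fold-or-call': normaliser = 0.35·0.0753 + 0.6·0.4516 + 0.4·0.4731; P(aggressive) ≈ 0.0541, P(balanced) ≈ 0.5569, P(conservative) ≈ 0.3890
After 'fold-or-call': normaliser = 0.35·0.0541 + 0.6·0.5569 + 0.4·0.3890; P(aggressive) ≈ 0.0373, P(balanced) ≈ 0.6569, P(conservative) ≈ 0.3059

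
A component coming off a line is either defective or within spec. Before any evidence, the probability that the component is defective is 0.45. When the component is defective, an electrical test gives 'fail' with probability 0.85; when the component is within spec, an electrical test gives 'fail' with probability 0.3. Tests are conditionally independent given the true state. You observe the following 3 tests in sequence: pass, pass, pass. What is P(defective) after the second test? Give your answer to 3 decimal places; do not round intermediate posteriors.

After 'pass': P(defective) = 0.15·0.4500 / (0.15·0.4500 + 0.7·0.5500) ≈ 0.1492
After 'pass': P(defective) = 0.15·0.1492 / (0.15·0.1492 + 0.7·0.8508) ≈ 0.0362

0.036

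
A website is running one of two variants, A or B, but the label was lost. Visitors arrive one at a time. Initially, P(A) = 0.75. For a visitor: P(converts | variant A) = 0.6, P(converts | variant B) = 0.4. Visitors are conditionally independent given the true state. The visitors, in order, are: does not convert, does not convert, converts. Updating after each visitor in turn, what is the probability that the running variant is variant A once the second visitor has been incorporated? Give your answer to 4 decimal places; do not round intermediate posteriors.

0.5714

After 'does not convert': P(A) = 0.4·0.7500 / (0.4·0.7500 + 0.6·0.2500) ≈ 0.6667
After 'does not convert': P(A) = 0.4·0.6667 / (0.4·0.6667 + 0.6·0.3333) ≈ 0.5714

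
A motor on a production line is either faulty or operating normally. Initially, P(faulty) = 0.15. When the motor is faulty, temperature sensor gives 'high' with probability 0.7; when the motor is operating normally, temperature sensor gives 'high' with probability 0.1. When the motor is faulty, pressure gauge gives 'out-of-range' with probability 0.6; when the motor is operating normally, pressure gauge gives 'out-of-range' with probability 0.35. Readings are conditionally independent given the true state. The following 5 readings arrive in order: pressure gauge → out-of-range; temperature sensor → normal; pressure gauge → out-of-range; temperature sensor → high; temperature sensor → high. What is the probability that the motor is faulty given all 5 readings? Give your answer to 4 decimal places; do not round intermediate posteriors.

Apply Bayes' rule sequentially, carrying P(faulty) forward.
After pressure gauge='out-of-range': P(faulty) = 0.6·0.1500 / (0.6·0.1500 + 0.35·0.8500) ≈ 0.2323
After temperature sensor='normal': P(faulty) = 0.3·0.2323 / (0.3·0.2323 + 0.9·0.7677) ≈ 0.0916
After pressure gauge='out-of-range': P(faulty) = 0.6·0.0916 / (0.6·0.0916 + 0.35·0.9084) ≈ 0.1474
After temperature sensor='high': P(faulty) = 0.7·0.1474 / (0.7·0.1474 + 0.1·0.8526) ≈ 0.5475
After temperature sensor='high': P(faulty) = 0.7·0.5475 / (0.7·0.5475 + 0.1·0.4525) ≈ 0.8944

0.8944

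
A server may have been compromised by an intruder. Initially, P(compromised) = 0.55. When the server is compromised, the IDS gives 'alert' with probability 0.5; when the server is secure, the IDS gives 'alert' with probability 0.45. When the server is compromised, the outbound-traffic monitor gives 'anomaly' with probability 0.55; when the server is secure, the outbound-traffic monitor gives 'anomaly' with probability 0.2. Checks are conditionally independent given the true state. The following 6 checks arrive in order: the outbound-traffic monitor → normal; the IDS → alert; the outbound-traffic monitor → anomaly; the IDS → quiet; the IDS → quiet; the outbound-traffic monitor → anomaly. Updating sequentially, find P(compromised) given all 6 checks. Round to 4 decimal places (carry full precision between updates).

After the outbound-traffic monitor='normal': P(compromised) = 0.45·0.5500 / (0.45·0.5500 + 0.8·0.4500) ≈ 0.4074
After the IDS='alert': P(compromised) = 0.5·0.4074 / (0.5·0.4074 + 0.45·0.5926) ≈ 0.4331
After the outbound-traffic monitor='anomaly': P(compromised) = 0.55·0.4331 / (0.55·0.4331 + 0.2·0.5669) ≈ 0.6775
After the IDS='quiet': P(compromised) = 0.5·0.6775 / (0.5·0.6775 + 0.55·0.3225) ≈ 0.6563
After the IDS='quiet': P(compromised) = 0.5·0.6563 / (0.5·0.6563 + 0.55·0.3437) ≈ 0.6345
After the outbound-traffic monitor='anomaly': P(compromised) = 0.55·0.6345 / (0.55·0.6345 + 0.2·0.3655) ≈ 0.8268

0.8268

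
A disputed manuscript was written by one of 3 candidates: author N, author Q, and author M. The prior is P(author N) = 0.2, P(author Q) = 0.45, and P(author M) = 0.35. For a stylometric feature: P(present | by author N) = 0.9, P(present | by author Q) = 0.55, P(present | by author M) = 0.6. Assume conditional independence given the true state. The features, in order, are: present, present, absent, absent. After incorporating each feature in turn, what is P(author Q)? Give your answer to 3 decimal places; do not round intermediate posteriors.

0.559

Apply Bayes' rule sequentially, carrying P(author Q) forward.
After 'present': normaliser = 0.9·0.2000 + 0.55·0.4500 + 0.6·0.3500; P(author N) ≈ 0.2824, P(author Q) ≈ 0.3882, P(author M) ≈ 0.3294
After 'present': normaliser = 0.9·0.2824 + 0.55·0.3882 + 0.6·0.3294; P(author N) ≈ 0.3820, P(author Q) ≈ 0.3210, P(author M) ≈ 0.2971
After 'absent': normaliser = 0.1·0.3820 + 0.45·0.3210 + 0.4·0.2971; P(author N) ≈ 0.1267, P(author Q) ≈ 0.4791, P(author M) ≈ 0.3942
After 'absent': normaliser = 0.1·0.1267 + 0.45·0.4791 + 0.4·0.3942; P(author N) ≈ 0.0328, P(author Q) ≈ 0.5586, P(author M) ≈ 0.4085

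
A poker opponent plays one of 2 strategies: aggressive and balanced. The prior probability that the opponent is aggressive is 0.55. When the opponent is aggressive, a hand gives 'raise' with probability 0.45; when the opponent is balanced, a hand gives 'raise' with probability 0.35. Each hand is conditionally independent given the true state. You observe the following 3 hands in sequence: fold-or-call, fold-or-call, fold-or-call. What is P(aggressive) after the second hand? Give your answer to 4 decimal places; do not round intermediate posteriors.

After 'fold-or-call': P(aggressive) = 0.55·0.5500 / (0.55·0.5500 + 0.65·0.4500) ≈ 0.5084
After 'fold-or-call': P(aggressive) = 0.55·0.5084 / (0.55·0.5084 + 0.65·0.4916) ≈ 0.4667

0.4667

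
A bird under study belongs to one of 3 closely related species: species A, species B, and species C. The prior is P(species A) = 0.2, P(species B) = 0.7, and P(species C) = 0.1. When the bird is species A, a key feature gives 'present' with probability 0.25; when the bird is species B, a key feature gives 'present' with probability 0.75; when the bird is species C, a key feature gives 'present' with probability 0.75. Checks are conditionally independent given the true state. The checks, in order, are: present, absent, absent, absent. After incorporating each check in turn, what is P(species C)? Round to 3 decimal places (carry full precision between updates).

After 'present': normaliser = 0.25·0.2000 + 0.75·0.7000 + 0.75·0.1000; P(species A) ≈ 0.0769, P(species B) ≈ 0.8077, P(species C) ≈ 0.1154
After 'absent': normaliser = 0.75·0.0769 + 0.25·0.8077 + 0.25·0.1154; P(species A) ≈ 0.2000, P(species B) ≈ 0.7000, P(species C) ≈ 0.1000
After 'absent': normaliser = 0.75·0.2000 + 0.25·0.7000 + 0.25·0.1000; P(species A) ≈ 0.4286, P(species B) ≈ 0.5000, P(species C) ≈ 0.0714
After 'absent': normaliser = 0.75·0.4286 + 0.25·0.5000 + 0.25·0.0714; P(species A) ≈ 0.6923, P(species B) ≈ 0.2692, P(species C) ≈ 0.0385

0.038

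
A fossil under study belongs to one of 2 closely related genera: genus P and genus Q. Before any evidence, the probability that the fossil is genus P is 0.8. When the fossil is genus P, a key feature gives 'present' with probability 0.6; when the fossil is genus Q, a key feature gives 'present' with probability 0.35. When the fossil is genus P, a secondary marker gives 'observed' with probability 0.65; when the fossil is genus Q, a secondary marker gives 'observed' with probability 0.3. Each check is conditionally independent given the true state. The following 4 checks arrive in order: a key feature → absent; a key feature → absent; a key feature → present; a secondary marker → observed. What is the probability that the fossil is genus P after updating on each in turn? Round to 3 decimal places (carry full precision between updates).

After a key feature='absent': P(genus P) = 0.4·0.8000 / (0.4·0.8000 + 0.65·0.2000) ≈ 0.7111
After a key feature='absent': P(genus P) = 0.4·0.7111 / (0.4·0.7111 + 0.65·0.2889) ≈ 0.6024
After a key feature='present': P(genus P) = 0.6·0.6024 / (0.6·0.6024 + 0.35·0.3976) ≈ 0.7220
After a secondary marker='observed': P(genus P) = 0.65·0.7220 / (0.65·0.7220 + 0.3·0.2780) ≈ 0.8491

0.849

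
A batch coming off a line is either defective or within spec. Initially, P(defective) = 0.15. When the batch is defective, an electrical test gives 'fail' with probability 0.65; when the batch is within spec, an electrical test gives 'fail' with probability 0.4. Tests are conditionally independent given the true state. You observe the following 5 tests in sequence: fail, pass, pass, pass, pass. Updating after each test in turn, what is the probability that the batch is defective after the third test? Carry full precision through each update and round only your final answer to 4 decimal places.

0.0889

After 'fail': P(defective) = 0.65·0.1500 / (0.65·0.1500 + 0.4·0.8500) ≈ 0.2229
After 'pass': P(defective) = 0.35·0.2229 / (0.35·0.2229 + 0.6·0.7771) ≈ 0.1433
After 'pass': P(defective) = 0.35·0.1433 / (0.35·0.1433 + 0.6·0.8567) ≈ 0.0889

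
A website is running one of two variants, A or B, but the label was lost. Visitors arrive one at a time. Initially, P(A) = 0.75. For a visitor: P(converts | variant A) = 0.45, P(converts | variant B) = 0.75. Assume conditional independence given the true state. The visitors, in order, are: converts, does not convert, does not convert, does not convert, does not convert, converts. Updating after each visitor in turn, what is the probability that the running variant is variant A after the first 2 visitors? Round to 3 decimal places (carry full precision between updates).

After 'converts': P(A) = 0.45·0.7500 / (0.45·0.7500 + 0.75·0.2500) ≈ 0.6429
After 'does not convert': P(A) = 0.55·0.6429 / (0.55·0.6429 + 0.25·0.3571) ≈ 0.7984

0.798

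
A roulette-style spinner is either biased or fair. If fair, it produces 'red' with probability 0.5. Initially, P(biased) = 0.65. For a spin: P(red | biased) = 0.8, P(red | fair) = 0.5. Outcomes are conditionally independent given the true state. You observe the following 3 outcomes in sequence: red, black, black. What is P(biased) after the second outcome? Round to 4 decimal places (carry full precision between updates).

0.5431

After 'red': P(biased) = 0.8·0.6500 / (0.8·0.6500 + 0.5·0.3500) ≈ 0.7482
After 'black': P(biased) = 0.2·0.7482 / (0.2·0.7482 + 0.5·0.2518) ≈ 0.5431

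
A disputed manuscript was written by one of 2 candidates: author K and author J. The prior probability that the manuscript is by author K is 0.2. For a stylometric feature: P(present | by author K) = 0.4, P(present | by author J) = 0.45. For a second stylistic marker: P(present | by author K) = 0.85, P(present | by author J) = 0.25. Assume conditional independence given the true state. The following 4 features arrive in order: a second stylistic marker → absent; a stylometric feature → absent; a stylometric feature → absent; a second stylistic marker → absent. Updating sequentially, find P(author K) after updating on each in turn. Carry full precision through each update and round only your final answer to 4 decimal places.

After a second stylistic marker='absent': P(author K) = 0.15·0.2000 / (0.15·0.2000 + 0.75·0.8000) ≈ 0.0476
After a stylometric feature='absent': P(author K) = 0.6·0.0476 / (0.6·0.0476 + 0.55·0.9524) ≈ 0.0517
After a stylometric feature='absent': P(author K) = 0.6·0.0517 / (0.6·0.0517 + 0.55·0.9483) ≈ 0.0562
After a second stylistic marker='absent': P(author K) = 0.15·0.0562 / (0.15·0.0562 + 0.75·0.9438) ≈ 0.0118

0.0118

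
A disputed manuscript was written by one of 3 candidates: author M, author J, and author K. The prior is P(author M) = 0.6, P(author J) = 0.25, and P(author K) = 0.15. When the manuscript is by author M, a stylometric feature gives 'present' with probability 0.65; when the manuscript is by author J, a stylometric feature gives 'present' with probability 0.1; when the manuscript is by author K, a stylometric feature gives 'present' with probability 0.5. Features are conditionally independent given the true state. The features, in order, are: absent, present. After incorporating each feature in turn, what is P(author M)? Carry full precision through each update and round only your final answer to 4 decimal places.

0.6947

After 'absent': normaliser = 0.35·0.6000 + 0.9·0.2500 + 0.5·0.1500; P(author M) ≈ 0.4118, P(author J) ≈ 0.4412, P(author K) ≈ 0.1471
After 'present': normaliser = 0.65·0.4118 + 0.1·0.4412 + 0.5·0.1471; P(author M) ≈ 0.6947, P(author J) ≈ 0.1145, P(author K) ≈ 0.1908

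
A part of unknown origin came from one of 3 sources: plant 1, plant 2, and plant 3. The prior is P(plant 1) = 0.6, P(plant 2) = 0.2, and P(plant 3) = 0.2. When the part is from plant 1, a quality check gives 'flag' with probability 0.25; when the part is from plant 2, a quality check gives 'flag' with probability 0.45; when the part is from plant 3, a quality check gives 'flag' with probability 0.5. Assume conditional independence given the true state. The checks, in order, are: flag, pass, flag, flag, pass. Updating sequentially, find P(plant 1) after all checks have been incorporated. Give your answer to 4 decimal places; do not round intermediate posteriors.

0.3095

After 'flag': normaliser = 0.25·0.6000 + 0.45·0.2000 + 0.5·0.2000; P(plant 1) ≈ 0.4412, P(plant 2) ≈ 0.2647, P(plant 3) ≈ 0.2941
After 'pass': normaliser = 0.75·0.4412 + 0.55·0.2647 + 0.5·0.2941; P(plant 1) ≈ 0.5307, P(plant 2) ≈ 0.2335, P(plant 3) ≈ 0.2358
After 'flag': normaliser = 0.25·0.5307 + 0.45·0.2335 + 0.5·0.2358; P(plant 1) ≈ 0.3730, P(plant 2) ≈ 0.2954, P(plant 3) ≈ 0.3316
After 'flag': normaliser = 0.25·0.3730 + 0.45·0.2954 + 0.5·0.3316; P(plant 1) ≈ 0.2379, P(plant 2) ≈ 0.3392, P(plant 3) ≈ 0.4229
After 'pass': normaliser = 0.75·0.2379 + 0.55·0.3392 + 0.5·0.4229; P(plant 1) ≈ 0.3095, P(plant 2) ≈ 0.3236, P(plant 3) ≈ 0.3669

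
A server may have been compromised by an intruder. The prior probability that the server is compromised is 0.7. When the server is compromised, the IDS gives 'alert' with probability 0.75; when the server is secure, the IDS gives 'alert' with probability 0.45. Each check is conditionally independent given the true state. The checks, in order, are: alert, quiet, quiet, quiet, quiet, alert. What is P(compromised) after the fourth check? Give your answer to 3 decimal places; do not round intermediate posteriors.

0.268

Apply Bayes' rule sequentially, carrying P(compromised) forward.
After 'alert': P(compromised) = 0.75·0.7000 / (0.75·0.7000 + 0.45·0.3000) ≈ 0.7955
After 'quiet': P(compromised) = 0.25·0.7955 / (0.25·0.7955 + 0.55·0.2045) ≈ 0.6387
After 'quiet': P(compromised) = 0.25·0.6387 / (0.25·0.6387 + 0.55·0.3613) ≈ 0.4455
After 'quiet': P(compromised) = 0.25·0.4455 / (0.25·0.4455 + 0.55·0.5545) ≈ 0.2675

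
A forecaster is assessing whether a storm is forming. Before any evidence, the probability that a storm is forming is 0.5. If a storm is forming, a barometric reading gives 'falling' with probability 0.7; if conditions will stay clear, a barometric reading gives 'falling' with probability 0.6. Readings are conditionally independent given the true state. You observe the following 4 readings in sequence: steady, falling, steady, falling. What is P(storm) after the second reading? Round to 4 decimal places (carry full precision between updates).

After 'steady': P(storm) = 0.3·0.5000 / (0.3·0.5000 + 0.4·0.5000) ≈ 0.4286
After 'falling': P(storm) = 0.7·0.4286 / (0.7·0.4286 + 0.6·0.5714) ≈ 0.4667

0.4667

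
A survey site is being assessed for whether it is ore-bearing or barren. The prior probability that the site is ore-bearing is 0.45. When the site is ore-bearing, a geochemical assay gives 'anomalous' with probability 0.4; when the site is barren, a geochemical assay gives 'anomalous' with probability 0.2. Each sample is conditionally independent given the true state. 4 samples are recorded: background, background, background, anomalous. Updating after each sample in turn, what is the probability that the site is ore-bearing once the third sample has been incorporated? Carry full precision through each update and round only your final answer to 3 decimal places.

0.257

After 'background': P(ore) = 0.6·0.4500 / (0.6·0.4500 + 0.8·0.5500) ≈ 0.3803
After 'background': P(ore) = 0.6·0.3803 / (0.6·0.3803 + 0.8·0.6197) ≈ 0.3152
After 'background': P(ore) = 0.6·0.3152 / (0.6·0.3152 + 0.8·0.6848) ≈ 0.2566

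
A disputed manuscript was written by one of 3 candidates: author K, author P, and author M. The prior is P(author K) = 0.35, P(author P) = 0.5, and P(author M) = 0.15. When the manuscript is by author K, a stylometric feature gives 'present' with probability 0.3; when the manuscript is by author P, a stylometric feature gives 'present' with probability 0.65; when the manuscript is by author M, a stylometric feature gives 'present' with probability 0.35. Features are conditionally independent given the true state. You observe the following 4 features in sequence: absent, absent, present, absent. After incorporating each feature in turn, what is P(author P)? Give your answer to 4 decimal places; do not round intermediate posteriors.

After 'absent': normaliser = 0.7·0.3500 + 0.35·0.5000 + 0.65·0.1500; P(author K) ≈ 0.4734, P(author P) ≈ 0.3382, P(author M) ≈ 0.1884
After 'absent': normaliser = 0.7·0.4734 + 0.35·0.3382 + 0.65·0.1884; P(author K) ≈ 0.5791, P(author P) ≈ 0.2068, P(author M) ≈ 0.2140
After 'present': normaliser = 0.3·0.5791 + 0.65·0.2068 + 0.35·0.2140; P(author K) ≈ 0.4535, P(author P) ≈ 0.3509, P(author M) ≈ 0.1955
After 'absent': normaliser = 0.7·0.4535 + 0.35·0.3509 + 0.65·0.1955; P(author K) ≈ 0.5595, P(author P) ≈ 0.2165, P(author M) ≈ 0.2240

0.2165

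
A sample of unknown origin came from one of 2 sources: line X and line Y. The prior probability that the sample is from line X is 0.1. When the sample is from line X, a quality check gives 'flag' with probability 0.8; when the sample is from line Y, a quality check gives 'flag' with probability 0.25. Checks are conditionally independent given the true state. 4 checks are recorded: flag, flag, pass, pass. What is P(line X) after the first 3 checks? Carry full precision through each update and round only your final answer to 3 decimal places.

0.233

After 'flag': P(line X) = 0.8·0.1000 / (0.8·0.1000 + 0.25·0.9000) ≈ 0.2623
After 'flag': P(line X) = 0.8·0.2623 / (0.8·0.2623 + 0.25·0.7377) ≈ 0.5322
After 'pass': P(line X) = 0.2·0.5322 / (0.2·0.5322 + 0.75·0.4678) ≈ 0.2328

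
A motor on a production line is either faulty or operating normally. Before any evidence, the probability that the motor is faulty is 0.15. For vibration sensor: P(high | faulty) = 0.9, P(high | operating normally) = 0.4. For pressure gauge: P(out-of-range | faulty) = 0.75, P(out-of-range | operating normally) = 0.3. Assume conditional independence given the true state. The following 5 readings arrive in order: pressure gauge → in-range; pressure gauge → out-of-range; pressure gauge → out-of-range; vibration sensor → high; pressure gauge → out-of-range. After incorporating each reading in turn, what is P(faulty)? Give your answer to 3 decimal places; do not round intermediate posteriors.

After pressure gauge='in-range': P(faulty) = 0.25·0.1500 / (0.25·0.1500 + 0.7·0.8500) ≈ 0.0593
After pressure gauge='out-of-range': P(faulty) = 0.75·0.0593 / (0.75·0.0593 + 0.3·0.9407) ≈ 0.1361
After pressure gauge='out-of-range': P(faulty) = 0.75·0.1361 / (0.75·0.1361 + 0.3·0.8639) ≈ 0.2826
After vibration sensor='high': P(faulty) = 0.9·0.2826 / (0.9·0.2826 + 0.4·0.7174) ≈ 0.4699
After pressure gauge='out-of-range': P(faulty) = 0.75·0.4699 / (0.75·0.4699 + 0.3·0.5301) ≈ 0.6890

0.689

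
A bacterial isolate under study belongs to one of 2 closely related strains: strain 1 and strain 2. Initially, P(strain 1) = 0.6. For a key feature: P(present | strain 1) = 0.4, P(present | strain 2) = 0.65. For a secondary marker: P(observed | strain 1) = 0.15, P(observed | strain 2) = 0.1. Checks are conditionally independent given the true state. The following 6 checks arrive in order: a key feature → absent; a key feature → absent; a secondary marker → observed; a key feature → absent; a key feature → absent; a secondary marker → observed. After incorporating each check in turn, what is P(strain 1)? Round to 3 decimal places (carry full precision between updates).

After a key feature='absent': P(strain 1) = 0.6·0.6000 / (0.6·0.6000 + 0.35·0.4000) ≈ 0.7200
After a key feature='absent': P(strain 1) = 0.6·0.7200 / (0.6·0.7200 + 0.35·0.2800) ≈ 0.8151
After a secondary marker='observed': P(strain 1) = 0.15·0.8151 / (0.15·0.8151 + 0.1·0.1849) ≈ 0.8686
After a key feature='absent': P(strain 1) = 0.6·0.8686 / (0.6·0.8686 + 0.35·0.1314) ≈ 0.9189
After a key feature='absent': P(strain 1) = 0.6·0.9189 / (0.6·0.9189 + 0.35·0.0811) ≈ 0.9511
After a secondary marker='observed': P(strain 1) = 0.15·0.9511 / (0.15·0.9511 + 0.1·0.0489) ≈ 0.9668

0.967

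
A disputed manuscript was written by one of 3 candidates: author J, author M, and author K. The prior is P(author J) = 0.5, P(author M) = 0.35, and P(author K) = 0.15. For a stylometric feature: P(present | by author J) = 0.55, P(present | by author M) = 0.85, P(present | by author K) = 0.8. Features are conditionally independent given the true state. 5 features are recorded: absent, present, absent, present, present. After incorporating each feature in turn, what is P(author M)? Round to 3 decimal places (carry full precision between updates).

Apply Bayes' rule sequentially, carrying P(author M) forward.
After 'absent': normaliser = 0.45·0.5000 + 0.15·0.3500 + 0.2·0.1500; P(author J) ≈ 0.7317, P(author M) ≈ 0.1707, P(author K) ≈ 0.0976
After 'present': normaliser = 0.55·0.7317 + 0.85·0.1707 + 0.8·0.0976; P(author J) ≈ 0.6433, P(author M) ≈ 0.2320, P(author K) ≈ 0.1248
After 'absent': normaliser = 0.45·0.6433 + 0.15·0.2320 + 0.2·0.1248; P(author J) ≈ 0.8289, P(author M) ≈ 0.0996, P(author K) ≈ 0.0714
After 'present': normaliser = 0.55·0.8289 + 0.85·0.0996 + 0.8·0.0714; P(author J) ≈ 0.7627, P(author M) ≈ 0.1417, P(author K) ≈ 0.0956
After 'present': normaliser = 0.55·0.7627 + 0.85·0.1417 + 0.8·0.0956; P(author J) ≈ 0.6805, P(author M) ≈ 0.1954, P(author K) ≈ 0.1241

0.195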